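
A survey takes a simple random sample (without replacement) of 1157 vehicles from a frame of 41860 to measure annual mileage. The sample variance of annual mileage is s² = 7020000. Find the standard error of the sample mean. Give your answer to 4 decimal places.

Under SRS without replacement, Var(ȳ) = (1 − f)·s²/n with f = n/N = 1157/41860 = 0.02763975.
Var(ȳ) = (1 − 0.02763975)·7020000/1157 = 0.97236025·6067.4157 = 5899.7139.
SE(ȳ) = √(5899.7139) = 76.8096.

76.8096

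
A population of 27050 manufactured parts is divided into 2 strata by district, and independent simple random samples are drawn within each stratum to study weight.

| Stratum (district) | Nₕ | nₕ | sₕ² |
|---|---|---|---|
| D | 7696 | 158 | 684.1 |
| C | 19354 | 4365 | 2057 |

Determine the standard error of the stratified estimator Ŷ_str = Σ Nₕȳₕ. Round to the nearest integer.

19695

Var(Ŷ_str) = Σₕ Nₕ²(1 − fₕ)sₕ²/nₕ.
D: 7696²·(1 − 158/7696)·684.1/158 = 2.5117921 × 10^8.
C: 19354²·(1 − 4365/19354)·2057/4365 = 1.3670785 × 10^8.
Sum = 3.8788706 × 10^8.
SE = √(3.8788706 × 10^8) = 19695.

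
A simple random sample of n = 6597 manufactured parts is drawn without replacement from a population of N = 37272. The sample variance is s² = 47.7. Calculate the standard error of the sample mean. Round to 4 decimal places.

0.0771

Under SRS without replacement, Var(ȳ) = (1 − f)·s²/n with f = n/N = 6597/37272 = 0.17699614.
Var(ȳ) = (1 − 0.17699614)·47.7/6597 = 0.82300386·0.0072305593 = 0.0059507783.
SE(ȳ) = √(0.0059507783) = 0.0771.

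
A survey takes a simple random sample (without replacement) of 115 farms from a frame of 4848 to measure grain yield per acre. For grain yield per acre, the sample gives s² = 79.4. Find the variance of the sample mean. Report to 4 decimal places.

Under SRS without replacement, Var(ȳ) = (1 − f)·s²/n with f = n/N = 115/4848 = 0.02372112.
Var(ȳ) = (1 − 0.02372112)·79.4/115 = 0.97627888·0.69043478 = 0.67405689.

0.6741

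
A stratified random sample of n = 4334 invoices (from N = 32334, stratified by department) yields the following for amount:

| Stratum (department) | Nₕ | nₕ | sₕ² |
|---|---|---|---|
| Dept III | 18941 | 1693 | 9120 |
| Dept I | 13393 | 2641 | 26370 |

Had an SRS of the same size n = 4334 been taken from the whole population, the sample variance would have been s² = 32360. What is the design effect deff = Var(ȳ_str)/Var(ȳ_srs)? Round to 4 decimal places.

0.4730

Var(ȳ_str) = Σ Wₕ²(1−fₕ)sₕ²/nₕ with Wₕ = Nₕ/32334:
  Dept III: (18941/32334)²·(1−1693/18941)·9120/1693 = 1.6832967
  Dept I: (13393/32334)²·(1−2641/13393)·26370/2641 = 1.3752764
  → Var(ȳ_str) = 3.0585731.
Var(ȳ_srs) = (1 − 4334/32334)·32360/4334 = 6.4657395.
deff = 3.0585731 / 6.4657395 = 0.4730.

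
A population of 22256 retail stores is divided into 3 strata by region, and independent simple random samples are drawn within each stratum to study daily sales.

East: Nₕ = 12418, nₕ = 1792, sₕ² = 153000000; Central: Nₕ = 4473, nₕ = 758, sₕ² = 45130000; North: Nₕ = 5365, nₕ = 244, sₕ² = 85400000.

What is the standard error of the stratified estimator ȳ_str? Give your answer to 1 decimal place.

Var(ȳ_str) = Σₕ Wₕ²(1 − fₕ)sₕ²/nₕ with Wₕ = Nₕ/N, N = 22256.
East: Wₕ = 0.55796190; term = 0.55796190²·(1 − 0.14430665)·153000000/1792 = 22744.724.
Central: Wₕ = 0.20097951; term = 0.20097951²·(1 − 0.16946121)·45130000/758 = 1997.375.
North: Wₕ = 0.24105859; term = 0.24105859²·(1 − 0.04547996)·85400000/244 = 19413.253.
Sum = 44155.352.
SE = √(44155.352) = 210.1.

210.1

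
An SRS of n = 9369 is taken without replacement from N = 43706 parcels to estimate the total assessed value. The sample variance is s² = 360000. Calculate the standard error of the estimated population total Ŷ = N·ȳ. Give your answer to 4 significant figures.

Var(Ŷ) = N²·Var(ȳ) = N²·(1 − n/N)·s²/n.
f = 9369/43706 = 0.21436416; Var(ȳ) = 0.78563584·360000/9369 = 30.187736.
Var(Ŷ) = 43706² · 30.187736 = 5.7665049 × 10^10.
SE(Ŷ) = √(5.7665049 × 10^10) = 240100.

240100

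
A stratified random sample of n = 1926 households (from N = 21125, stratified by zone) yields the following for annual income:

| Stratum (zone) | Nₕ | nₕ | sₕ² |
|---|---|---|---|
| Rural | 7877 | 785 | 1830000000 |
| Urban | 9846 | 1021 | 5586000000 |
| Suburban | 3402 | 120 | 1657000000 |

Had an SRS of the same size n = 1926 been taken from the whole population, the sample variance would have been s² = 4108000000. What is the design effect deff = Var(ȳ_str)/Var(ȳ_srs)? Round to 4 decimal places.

0.8783

Var(ȳ_str) = Σ Wₕ²(1−fₕ)sₕ²/nₕ with Wₕ = Nₕ/21125:
  Rural: (7877/21125)²·(1−785/7877)·1830000000/785 = 291821.69
  Urban: (9846/21125)²·(1−1021/9846)·5586000000/1021 = 1.0652617 × 10^6
  Suburban: (3402/21125)²·(1−120/3402)·1657000000/120 = 345478.25
  → Var(ȳ_str) = 1.7025616 × 10^6.
Var(ȳ_srs) = (1 − 1926/21125)·4108000000/1926 = 1.9384564 × 10^6.
deff = (1.7025616 × 10^6) / (1.9384564 × 10^6) = 0.8783.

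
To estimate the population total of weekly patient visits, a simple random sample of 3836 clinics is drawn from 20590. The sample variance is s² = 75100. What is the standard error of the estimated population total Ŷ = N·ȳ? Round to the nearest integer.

82180

Var(Ŷ) = N²·Var(ȳ) = N²·(1 − n/N)·s²/n.
f = 3836/20590 = 0.18630403; Var(ȳ) = 0.81369597·75100/3836 = 15.930283.
Var(Ŷ) = 20590² · 15.930283 = 6.7536132 × 10^9.
SE(Ŷ) = √(6.7536132 × 10^9) = 82180.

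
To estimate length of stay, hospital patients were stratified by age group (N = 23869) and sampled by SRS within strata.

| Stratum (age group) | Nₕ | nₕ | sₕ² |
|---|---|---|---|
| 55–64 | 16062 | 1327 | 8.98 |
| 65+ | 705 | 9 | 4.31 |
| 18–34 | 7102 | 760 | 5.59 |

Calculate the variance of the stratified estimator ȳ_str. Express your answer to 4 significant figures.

Var(ȳ_str) = Σₕ Wₕ²(1 − fₕ)sₕ²/nₕ with Wₕ = Nₕ/N, N = 23869.
55–64: Wₕ = 0.67292304; term = 0.67292304²·(1 − 0.08261736)·8.98/1327 = 0.0028111675.
65+: Wₕ = 0.02953622; term = 0.02953622²·(1 − 0.01276596)·4.31/9 = 4.1244369 × 10^-4.
18–34: Wₕ = 0.29754074; term = 0.29754074²·(1 − 0.10701211)·5.59/760 = 5.8148253 × 10^-4.
Sum = 0.0038050937.

0.003805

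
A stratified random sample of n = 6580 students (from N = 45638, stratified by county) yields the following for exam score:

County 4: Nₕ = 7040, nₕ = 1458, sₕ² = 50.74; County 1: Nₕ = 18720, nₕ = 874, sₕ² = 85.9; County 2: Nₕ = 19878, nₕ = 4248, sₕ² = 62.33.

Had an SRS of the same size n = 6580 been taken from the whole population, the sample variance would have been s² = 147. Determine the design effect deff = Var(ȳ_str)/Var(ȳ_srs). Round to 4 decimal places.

0.9733

Var(ȳ_str) = Σ Wₕ²(1−fₕ)sₕ²/nₕ with Wₕ = Nₕ/45638:
  County 4: (7040/45638)²·(1−1458/7040)·50.74/1458 = 6.5660203 × 10^-4
  County 1: (18720/45638)²·(1−874/18720)·85.9/874 = 0.015764321
  County 2: (19878/45638)²·(1−4248/19878)·62.33/4248 = 0.0021887244
  → Var(ȳ_str) = 0.018609647.
Var(ȳ_srs) = (1 − 6580/45638)·147/6580 = 0.019119425.
deff = 0.018609647 / 0.019119425 = 0.9733.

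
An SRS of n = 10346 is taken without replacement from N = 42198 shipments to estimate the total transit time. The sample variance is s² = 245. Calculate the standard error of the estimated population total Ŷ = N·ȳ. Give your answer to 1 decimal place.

Var(Ŷ) = N²·Var(ȳ) = N²·(1 − n/N)·s²/n.
f = 10346/42198 = 0.24517750; Var(ȳ) = 0.75482250·245/10346 = 0.017874687.
Var(Ŷ) = 42198² · 0.017874687 = 3.182894 × 10^7.
SE(Ŷ) = √(3.182894 × 10^7) = 5641.7.

5641.7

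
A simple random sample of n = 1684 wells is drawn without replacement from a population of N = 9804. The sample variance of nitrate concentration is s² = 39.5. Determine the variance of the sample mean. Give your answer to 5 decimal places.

0.01943

Under SRS without replacement, Var(ȳ) = (1 − f)·s²/n with f = n/N = 1684/9804 = 0.17176663.
Var(ȳ) = (1 − 0.17176663)·39.5/1684 = 0.82823337·0.023456057 = 0.019427089.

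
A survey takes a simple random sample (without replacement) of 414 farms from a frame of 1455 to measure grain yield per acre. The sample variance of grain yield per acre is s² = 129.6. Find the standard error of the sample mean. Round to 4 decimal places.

Under SRS without replacement, Var(ȳ) = (1 − f)·s²/n with f = n/N = 414/1455 = 0.28453608.
Var(ȳ) = (1 − 0.28453608)·129.6/414 = 0.71546392·0.31304348 = 0.22397131.
SE(ȳ) = √(0.22397131) = 0.4733.

0.4733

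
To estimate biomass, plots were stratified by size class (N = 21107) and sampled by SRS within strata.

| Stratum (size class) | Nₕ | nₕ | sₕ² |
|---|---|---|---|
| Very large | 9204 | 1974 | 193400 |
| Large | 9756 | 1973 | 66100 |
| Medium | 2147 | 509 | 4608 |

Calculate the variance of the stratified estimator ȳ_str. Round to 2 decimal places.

20.42

Var(ȳ_str) = Σₕ Wₕ²(1 − fₕ)sₕ²/nₕ with Wₕ = Nₕ/N, N = 21107.
Very large: Wₕ = 0.43606387; term = 0.43606387²·(1 − 0.21447197)·193400/1974 = 14.634275.
Large: Wₕ = 0.46221633; term = 0.46221633²·(1 − 0.20223452)·66100/1973 = 5.7100535.
Medium: Wₕ = 0.10171981; term = 0.10171981²·(1 − 0.23707499)·4608/509 = 0.071464048.
Sum = 20.415793.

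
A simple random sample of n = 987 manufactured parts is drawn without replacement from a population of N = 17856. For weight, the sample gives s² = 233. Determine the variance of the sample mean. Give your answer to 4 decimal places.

0.2230

Under SRS without replacement, Var(ȳ) = (1 − f)·s²/n with f = n/N = 987/17856 = 0.05527554.
Var(ȳ) = (1 − 0.05527554)·233/987 = 0.94472446·0.2360689 = 0.22302006.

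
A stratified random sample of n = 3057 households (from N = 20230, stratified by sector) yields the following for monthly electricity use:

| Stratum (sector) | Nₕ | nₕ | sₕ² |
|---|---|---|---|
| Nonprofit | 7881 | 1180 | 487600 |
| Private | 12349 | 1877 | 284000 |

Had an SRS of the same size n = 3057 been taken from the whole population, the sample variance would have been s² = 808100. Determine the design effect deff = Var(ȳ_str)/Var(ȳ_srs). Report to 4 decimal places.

Var(ȳ_str) = Σ Wₕ²(1−fₕ)sₕ²/nₕ with Wₕ = Nₕ/20230:
  Nonprofit: (7881/20230)²·(1−1180/7881)·487600/1180 = 53.322545
  Private: (12349/20230)²·(1−1877/12349)·284000/1877 = 47.810548
  → Var(ȳ_str) = 101.13309.
Var(ȳ_srs) = (1 − 3057/20230)·808100/3057 = 224.3985.
deff = 101.13309 / 224.3985 = 0.4507.

0.4507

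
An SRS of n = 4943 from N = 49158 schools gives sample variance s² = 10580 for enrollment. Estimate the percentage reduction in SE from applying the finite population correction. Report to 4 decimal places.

f = n/N = 4943/49158 = 0.10055332.
SE_no-fpc = √(s²/n) = 1.4630108; SE_fpc = √((1−f)s²/n) = 1.3875072.
Ratio = √(1−f) = 0.94839163. Reduction = 100·(1 − 0.94839163) = 5.1608%.

5.1608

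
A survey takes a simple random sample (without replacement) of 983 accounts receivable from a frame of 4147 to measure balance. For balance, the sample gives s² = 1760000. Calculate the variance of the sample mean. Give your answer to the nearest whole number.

1366

Under SRS without replacement, Var(ȳ) = (1 − f)·s²/n with f = n/N = 983/4147 = 0.23703882.
Var(ȳ) = (1 − 0.23703882)·1760000/983 = 0.76296118·1790.4374 = 1366.0343.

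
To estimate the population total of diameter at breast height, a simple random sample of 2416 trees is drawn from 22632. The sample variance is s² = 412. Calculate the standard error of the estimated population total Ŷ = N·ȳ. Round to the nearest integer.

8833

Var(Ŷ) = N²·Var(ȳ) = N²·(1 − n/N)·s²/n.
f = 2416/22632 = 0.10675150; Var(ȳ) = 0.89324850·412/2416 = 0.15232549.
Var(Ŷ) = 22632² · 0.15232549 = 7.8022247 × 10^7.
SE(Ŷ) = √(7.8022247 × 10^7) = 8833.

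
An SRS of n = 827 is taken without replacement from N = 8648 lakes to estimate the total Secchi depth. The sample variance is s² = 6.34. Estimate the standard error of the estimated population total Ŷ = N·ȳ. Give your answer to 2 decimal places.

720.08

Var(Ŷ) = N²·Var(ȳ) = N²·(1 − n/N)·s²/n.
f = 827/8648 = 0.09562905; Var(ȳ) = 0.90437095·6.34/827 = 0.0069331461.
Var(Ŷ) = 8648² · 0.0069331461 = 518515.46.
SE(Ŷ) = √(518515.46) = 720.08.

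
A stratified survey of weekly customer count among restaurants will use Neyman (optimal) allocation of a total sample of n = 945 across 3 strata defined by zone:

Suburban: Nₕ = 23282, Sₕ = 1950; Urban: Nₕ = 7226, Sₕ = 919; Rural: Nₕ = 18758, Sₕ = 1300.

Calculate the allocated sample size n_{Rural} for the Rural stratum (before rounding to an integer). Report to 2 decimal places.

Neyman allocation: nₕ = n·NₕSₕ / Σⱼ NⱼSⱼ.
Σ NⱼSⱼ = 23282·1950 + 7226·919 + 18758·1300 = 7.6425994 × 10^7.
n_{Rural} = 945·18758·1300 / (7.6425994 × 10^7) = 301.52.

301.52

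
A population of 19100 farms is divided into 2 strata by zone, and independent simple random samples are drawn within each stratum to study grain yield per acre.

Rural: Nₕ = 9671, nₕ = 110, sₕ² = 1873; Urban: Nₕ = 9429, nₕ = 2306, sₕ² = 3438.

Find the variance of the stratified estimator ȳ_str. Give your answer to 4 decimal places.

4.5902

Var(ȳ_str) = Σₕ Wₕ²(1 − fₕ)sₕ²/nₕ with Wₕ = Nₕ/N, N = 19100.
Rural: Wₕ = 0.50633508; term = 0.50633508²·(1 − 0.01137421)·1873/110 = 4.315718.
Urban: Wₕ = 0.49366492; term = 0.49366492²·(1 − 0.24456464)·3438/2306 = 0.27447855.
Sum = 4.5901966.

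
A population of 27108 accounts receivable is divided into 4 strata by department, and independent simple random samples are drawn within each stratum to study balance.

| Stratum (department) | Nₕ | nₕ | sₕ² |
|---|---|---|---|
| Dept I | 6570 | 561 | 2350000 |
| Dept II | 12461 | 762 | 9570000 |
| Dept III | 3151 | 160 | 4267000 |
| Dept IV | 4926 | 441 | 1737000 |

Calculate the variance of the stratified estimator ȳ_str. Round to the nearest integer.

Var(ȳ_str) = Σₕ Wₕ²(1 − fₕ)sₕ²/nₕ with Wₕ = Nₕ/N, N = 27108.
Dept I: Wₕ = 0.24236388; term = 0.24236388²·(1 − 0.08538813)·2350000/561 = 225.04928.
Dept II: Wₕ = 0.45967980; term = 0.45967980²·(1 − 0.06115079)·9570000/762 = 2491.5158.
Dept III: Wₕ = 0.11623875; term = 0.11623875²·(1 − 0.05077753)·4267000/160 = 342.03655.
Dept IV: Wₕ = 0.18171757; term = 0.18171757²·(1 − 0.08952497)·1737000/441 = 118.41947.
Sum = 3177.0211.

3177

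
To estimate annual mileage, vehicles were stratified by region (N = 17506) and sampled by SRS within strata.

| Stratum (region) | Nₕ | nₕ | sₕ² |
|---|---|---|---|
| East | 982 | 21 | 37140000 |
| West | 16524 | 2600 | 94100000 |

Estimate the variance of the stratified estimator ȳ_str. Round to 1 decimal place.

Var(ȳ_str) = Σₕ Wₕ²(1 − fₕ)sₕ²/nₕ with Wₕ = Nₕ/N, N = 17506.
East: Wₕ = 0.05609505; term = 0.05609505²·(1 − 0.02138493)·37140000/21 = 5446.0752.
West: Wₕ = 0.94390495; term = 0.94390495²·(1 − 0.15734689)·94100000/2600 = 27172.001.
Sum = 32618.076.

32618.1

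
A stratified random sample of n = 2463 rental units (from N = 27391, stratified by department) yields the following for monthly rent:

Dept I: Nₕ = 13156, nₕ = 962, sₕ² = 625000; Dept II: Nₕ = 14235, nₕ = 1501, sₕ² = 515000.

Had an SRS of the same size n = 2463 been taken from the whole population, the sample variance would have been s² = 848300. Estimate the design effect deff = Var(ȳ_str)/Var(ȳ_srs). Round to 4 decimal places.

Var(ȳ_str) = Σ Wₕ²(1−fₕ)sₕ²/nₕ with Wₕ = Nₕ/27391:
  Dept I: (13156/27391)²·(1−962/13156)·625000/962 = 138.91822
  Dept II: (14235/27391)²·(1−1501/14235)·515000/1501 = 82.895905
  → Var(ȳ_str) = 221.81413.
Var(ȳ_srs) = (1 − 2463/27391)·848300/2463 = 313.44735.
deff = 221.81413 / 313.44735 = 0.7077.

0.7077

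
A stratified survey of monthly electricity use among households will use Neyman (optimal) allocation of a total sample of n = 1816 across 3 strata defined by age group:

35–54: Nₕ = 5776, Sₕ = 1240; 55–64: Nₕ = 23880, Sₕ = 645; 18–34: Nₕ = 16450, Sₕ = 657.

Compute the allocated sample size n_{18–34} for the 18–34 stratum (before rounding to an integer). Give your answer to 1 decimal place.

Neyman allocation: nₕ = n·NₕSₕ / Σⱼ NⱼSⱼ.
Σ NⱼSⱼ = 5776·1240 + 23880·645 + 16450·657 = 3.337249 × 10^7.
n_{18–34} = 1816·16450·657 / (3.337249 × 10^7) = 588.1.

588.1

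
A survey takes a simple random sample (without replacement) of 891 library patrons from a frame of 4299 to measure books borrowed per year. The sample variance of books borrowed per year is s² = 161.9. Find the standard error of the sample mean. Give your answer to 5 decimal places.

0.37953

Under SRS without replacement, Var(ȳ) = (1 − f)·s²/n with f = n/N = 891/4299 = 0.20725750.
Var(ȳ) = (1 − 0.20725750)·161.9/891 = 0.79274250·0.18170595 = 0.14404603.
SE(ȳ) = √(0.14404603) = 0.37953.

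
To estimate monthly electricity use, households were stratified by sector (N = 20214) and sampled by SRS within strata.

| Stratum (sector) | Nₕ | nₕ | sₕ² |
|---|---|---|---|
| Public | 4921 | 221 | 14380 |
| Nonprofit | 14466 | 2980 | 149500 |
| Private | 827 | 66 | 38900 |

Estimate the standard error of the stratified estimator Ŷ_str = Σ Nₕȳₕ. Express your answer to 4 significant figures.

Var(Ŷ_str) = Σₕ Nₕ²(1 − fₕ)sₕ²/nₕ.
Public: 4921²·(1 − 221/4921)·14380/221 = 1.5049353 × 10^9.
Nonprofit: 14466²·(1 − 2980/14466)·149500/2980 = 8.3357024 × 10^9.
Private: 827²·(1 − 66/827)·38900/66 = 3.7093331 × 10^8.
Sum = 1.0211571 × 10^10.
SE = √(1.0211571 × 10^10) = 101100.

101100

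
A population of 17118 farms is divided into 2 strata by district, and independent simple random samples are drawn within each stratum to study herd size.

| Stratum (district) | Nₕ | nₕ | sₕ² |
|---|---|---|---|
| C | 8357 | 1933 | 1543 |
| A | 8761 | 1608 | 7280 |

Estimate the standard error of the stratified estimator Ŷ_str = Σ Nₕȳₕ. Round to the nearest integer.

18071

Var(Ŷ_str) = Σₕ Nₕ²(1 − fₕ)sₕ²/nₕ.
C: 8357²·(1 − 1933/8357)·1543/1933 = 4.2853866 × 10^7.
A: 8761²·(1 − 1608/8761)·7280/1608 = 2.8371823 × 10^8.
Sum = 3.265721 × 10^8.
SE = √(3.265721 × 10^8) = 18071.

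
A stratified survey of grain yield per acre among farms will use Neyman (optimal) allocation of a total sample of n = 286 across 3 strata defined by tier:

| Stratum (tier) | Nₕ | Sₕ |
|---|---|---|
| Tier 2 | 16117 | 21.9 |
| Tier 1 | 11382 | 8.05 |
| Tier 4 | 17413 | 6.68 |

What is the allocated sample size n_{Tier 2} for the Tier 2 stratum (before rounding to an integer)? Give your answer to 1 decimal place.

Neyman allocation: nₕ = n·NₕSₕ / Σⱼ NⱼSⱼ.
Σ NⱼSⱼ = 16117·21.9 + 11382·8.05 + 17413·6.68 = 560906.24.
n_{Tier 2} = 286·16117·21.9 / 560906.24 = 180.0.

180.0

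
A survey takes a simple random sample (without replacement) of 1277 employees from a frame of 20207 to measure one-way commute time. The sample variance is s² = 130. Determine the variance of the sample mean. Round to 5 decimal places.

0.09537

Under SRS without replacement, Var(ȳ) = (1 − f)·s²/n with f = n/N = 1277/20207 = 0.06319592.
Var(ȳ) = (1 − 0.06319592)·130/1277 = 0.93680408·0.1018011 = 0.095367682.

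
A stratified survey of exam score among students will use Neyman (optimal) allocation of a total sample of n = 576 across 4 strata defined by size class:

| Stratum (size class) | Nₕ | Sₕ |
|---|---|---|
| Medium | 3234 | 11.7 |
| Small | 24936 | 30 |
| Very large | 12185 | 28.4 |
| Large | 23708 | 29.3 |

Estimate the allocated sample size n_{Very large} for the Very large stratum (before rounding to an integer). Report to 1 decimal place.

Neyman allocation: nₕ = n·NₕSₕ / Σⱼ NⱼSⱼ.
Σ NⱼSⱼ = 3234·11.7 + 24936·30 + 12185·28.4 + 23708·29.3 = 1.8266162 × 10^6.
n_{Very large} = 576·12185·28.4 / (1.8266162 × 10^6) = 109.1.

109.1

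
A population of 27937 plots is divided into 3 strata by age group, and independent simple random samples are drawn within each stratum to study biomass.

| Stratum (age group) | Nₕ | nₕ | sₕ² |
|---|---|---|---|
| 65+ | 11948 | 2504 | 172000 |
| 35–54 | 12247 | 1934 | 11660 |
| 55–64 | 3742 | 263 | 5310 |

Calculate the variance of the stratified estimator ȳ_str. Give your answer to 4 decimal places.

Var(ȳ_str) = Σₕ Wₕ²(1 − fₕ)sₕ²/nₕ with Wₕ = Nₕ/N, N = 27937.
65+: Wₕ = 0.42767656; term = 0.42767656²·(1 − 0.20957482)·172000/2504 = 9.9308353.
35–54: Wₕ = 0.43837921; term = 0.43837921²·(1 − 0.15791622)·11660/1934 = 0.97565726.
55–64: Wₕ = 0.13394423; term = 0.13394423²·(1 − 0.07028327)·5310/263 = 0.33677314.
Sum = 11.243266.

11.2433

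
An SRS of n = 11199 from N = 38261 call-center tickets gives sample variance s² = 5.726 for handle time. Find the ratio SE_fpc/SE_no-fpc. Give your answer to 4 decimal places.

f = n/N = 11199/38261 = 0.29270014.
SE_no-fpc = √(s²/n) = 0.022611848; SE_fpc = √((1−f)s²/n) = 0.019016817.
Ratio = √(1−f) = 0.84101121.

0.8410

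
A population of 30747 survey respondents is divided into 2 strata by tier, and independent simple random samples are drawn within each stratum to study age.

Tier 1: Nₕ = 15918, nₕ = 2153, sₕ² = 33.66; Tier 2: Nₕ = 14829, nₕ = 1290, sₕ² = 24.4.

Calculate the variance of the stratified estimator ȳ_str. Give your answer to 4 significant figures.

Var(ȳ_str) = Σₕ Wₕ²(1 − fₕ)sₕ²/nₕ with Wₕ = Nₕ/N, N = 30747.
Tier 1: Wₕ = 0.51770904; term = 0.51770904²·(1 − 0.13525569)·33.66/2153 = 0.0036235086.
Tier 2: Wₕ = 0.48229096; term = 0.48229096²·(1 − 0.08699171)·24.4/1290 = 0.004016919.
Sum = 0.0076404276.

0.007640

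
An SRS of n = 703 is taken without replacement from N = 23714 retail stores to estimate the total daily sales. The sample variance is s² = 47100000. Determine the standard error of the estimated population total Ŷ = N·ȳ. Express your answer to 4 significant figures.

Var(Ŷ) = N²·Var(ȳ) = N²·(1 − n/N)·s²/n.
f = 703/23714 = 0.02964494; Var(ȳ) = 0.97035506·47100000/703 = 65012.409.
Var(Ŷ) = 23714² · 65012.409 = 3.6559975 × 10^13.
SE(Ŷ) = √(3.6559975 × 10^13) = 6.046 × 10^6.

6.046 × 10^6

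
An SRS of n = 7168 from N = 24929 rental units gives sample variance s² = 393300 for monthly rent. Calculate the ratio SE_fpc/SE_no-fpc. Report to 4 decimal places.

f = n/N = 7168/24929 = 0.28753660.
SE_no-fpc = √(s²/n) = 7.4073519; SE_fpc = √((1−f)s²/n) = 6.252364.
Ratio = √(1−f) = 0.84407547.

0.8441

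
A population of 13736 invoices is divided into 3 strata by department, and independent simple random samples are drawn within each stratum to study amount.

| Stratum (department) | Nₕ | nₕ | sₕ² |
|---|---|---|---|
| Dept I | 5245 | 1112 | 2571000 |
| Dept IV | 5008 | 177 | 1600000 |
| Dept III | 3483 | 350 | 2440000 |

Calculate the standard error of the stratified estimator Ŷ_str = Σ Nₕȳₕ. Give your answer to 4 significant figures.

Var(Ŷ_str) = Σₕ Nₕ²(1 − fₕ)sₕ²/nₕ.
Dept I: 5245²·(1 − 1112/5245)·2571000/1112 = 5.0119668 × 10^10.
Dept IV: 5008²·(1 − 177/5008)·1600000/177 = 2.1869964 × 10^11.
Dept III: 3483²·(1 − 350/3483)·2440000/350 = 7.6073895 × 10^10.
Sum = 3.448932 × 10^11.
SE = √(3.448932 × 10^11) = 587300.

587300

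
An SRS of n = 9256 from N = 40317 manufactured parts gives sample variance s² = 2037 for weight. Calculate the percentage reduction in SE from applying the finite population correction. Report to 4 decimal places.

12.2265

f = n/N = 9256/40317 = 0.22958057.
SE_no-fpc = √(s²/n) = 0.46911988; SE_fpc = √((1−f)s²/n) = 0.41176313.
Ratio = √(1−f) = 0.87773540. Reduction = 100·(1 − 0.87773540) = 12.2265%.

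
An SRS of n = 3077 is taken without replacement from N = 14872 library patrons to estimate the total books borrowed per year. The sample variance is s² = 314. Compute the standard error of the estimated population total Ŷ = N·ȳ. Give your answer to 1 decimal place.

4230.9

Var(Ŷ) = N²·Var(ȳ) = N²·(1 − n/N)·s²/n.
f = 3077/14872 = 0.20689887; Var(ȳ) = 0.79310113·314/3077 = 0.080933947.
Var(Ŷ) = 14872² · 0.080933947 = 1.7900678 × 10^7.
SE(Ŷ) = √(1.7900678 × 10^7) = 4230.9.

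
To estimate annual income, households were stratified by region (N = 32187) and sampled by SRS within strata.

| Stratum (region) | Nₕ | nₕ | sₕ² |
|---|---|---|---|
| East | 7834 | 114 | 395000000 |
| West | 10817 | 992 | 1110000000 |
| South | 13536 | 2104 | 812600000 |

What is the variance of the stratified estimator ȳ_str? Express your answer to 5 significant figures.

Var(ȳ_str) = Σₕ Wₕ²(1 − fₕ)sₕ²/nₕ with Wₕ = Nₕ/N, N = 32187.
East: Wₕ = 0.24339019; term = 0.24339019²·(1 − 0.01455195)·395000000/114 = 202270.3.
West: Wₕ = 0.33606736; term = 0.33606736²·(1 − 0.09170750)·1110000000/992 = 114786.2.
South: Wₕ = 0.42054246; term = 0.42054246²·(1 − 0.15543735)·812600000/2104 = 57687.623.
Sum = 374744.12.

374740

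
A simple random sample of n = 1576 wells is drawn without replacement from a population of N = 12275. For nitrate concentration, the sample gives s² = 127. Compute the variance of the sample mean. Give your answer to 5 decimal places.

0.07024

Under SRS without replacement, Var(ȳ) = (1 − f)·s²/n with f = n/N = 1576/12275 = 0.12839104.
Var(ȳ) = (1 − 0.12839104)·127/1576 = 0.87160896·0.080583756 = 0.070237524.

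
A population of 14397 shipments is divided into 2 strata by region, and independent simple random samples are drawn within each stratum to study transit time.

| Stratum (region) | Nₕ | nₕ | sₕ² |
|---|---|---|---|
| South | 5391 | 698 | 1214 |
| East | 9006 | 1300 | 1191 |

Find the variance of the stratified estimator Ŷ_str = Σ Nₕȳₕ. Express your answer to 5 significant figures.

Var(Ŷ_str) = Σₕ Nₕ²(1 − fₕ)sₕ²/nₕ.
South: 5391²·(1 − 698/5391)·1214/698 = 4.4003088 × 10^7.
East: 9006²·(1 − 1300/9006)·1191/1300 = 6.3581293 × 10^7.
Sum = 1.0758438 × 10^8.

1.0758 × 10^8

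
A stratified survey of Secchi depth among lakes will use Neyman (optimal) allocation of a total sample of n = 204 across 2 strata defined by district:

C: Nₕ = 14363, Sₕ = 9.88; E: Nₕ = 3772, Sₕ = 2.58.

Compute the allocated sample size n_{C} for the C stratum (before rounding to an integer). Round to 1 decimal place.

Neyman allocation: nₕ = n·NₕSₕ / Σⱼ NⱼSⱼ.
Σ NⱼSⱼ = 14363·9.88 + 3772·2.58 = 151638.2.
n_{C} = 204·14363·9.88 / 151638.2 = 190.9.

190.9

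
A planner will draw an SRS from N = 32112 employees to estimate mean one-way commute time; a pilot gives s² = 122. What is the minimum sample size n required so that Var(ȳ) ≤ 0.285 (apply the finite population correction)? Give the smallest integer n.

Without fpc, n₀ = s²/D = 122/0.285 = 428.0702.
With fpc, (1 − n/N)·s²/n ≤ D requires n ≥ n₀/(1 + n₀/N) = 428.0702/(1 + 428.0702/32112) = 422.4389.
Rounding up, n = 423.

423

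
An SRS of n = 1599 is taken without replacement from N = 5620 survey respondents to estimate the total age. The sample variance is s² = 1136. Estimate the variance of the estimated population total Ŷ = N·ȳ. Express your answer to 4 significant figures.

1.605 × 10^7

Var(Ŷ) = N²·Var(ȳ) = N²·(1 − n/N)·s²/n.
f = 1599/5620 = 0.28451957; Var(ȳ) = 0.71548043·1136/1599 = 0.5083088.
Var(Ŷ) = 5620² · 0.5083088 = 1.6054628 × 10^7.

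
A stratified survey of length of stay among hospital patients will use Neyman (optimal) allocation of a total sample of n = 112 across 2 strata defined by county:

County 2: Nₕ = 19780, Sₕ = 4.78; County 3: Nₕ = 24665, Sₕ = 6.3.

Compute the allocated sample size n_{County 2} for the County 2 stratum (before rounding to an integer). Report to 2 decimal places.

42.37

Neyman allocation: nₕ = n·NₕSₕ / Σⱼ NⱼSⱼ.
Σ NⱼSⱼ = 19780·4.78 + 24665·6.3 = 249937.9.
n_{County 2} = 112·19780·4.78 / 249937.9 = 42.37.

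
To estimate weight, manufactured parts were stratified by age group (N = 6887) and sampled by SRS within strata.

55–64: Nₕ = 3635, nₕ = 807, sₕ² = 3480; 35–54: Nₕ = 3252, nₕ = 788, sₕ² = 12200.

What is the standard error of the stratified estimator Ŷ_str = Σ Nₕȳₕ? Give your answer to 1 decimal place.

12976.4

Var(Ŷ_str) = Σₕ Nₕ²(1 − fₕ)sₕ²/nₕ.
55–64: 3635²·(1 − 807/3635)·3480/807 = 4.4329163 × 10^7.
35–54: 3252²·(1 − 788/3252)·12200/788 = 1.2405802 × 10^8.
Sum = 1.6838718 × 10^8.
SE = √(1.6838718 × 10^8) = 12976.4.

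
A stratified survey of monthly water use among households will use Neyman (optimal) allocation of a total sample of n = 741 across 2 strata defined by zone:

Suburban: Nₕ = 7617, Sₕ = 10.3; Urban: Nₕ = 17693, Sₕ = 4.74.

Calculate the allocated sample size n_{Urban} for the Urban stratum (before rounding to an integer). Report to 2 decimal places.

382.85

Neyman allocation: nₕ = n·NₕSₕ / Σⱼ NⱼSⱼ.
Σ NⱼSⱼ = 7617·10.3 + 17693·4.74 = 162319.92.
n_{Urban} = 741·17693·4.74 / 162319.92 = 382.85.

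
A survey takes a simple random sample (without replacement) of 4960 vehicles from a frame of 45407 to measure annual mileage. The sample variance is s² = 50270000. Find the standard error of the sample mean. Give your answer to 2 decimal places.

Under SRS without replacement, Var(ȳ) = (1 − f)·s²/n with f = n/N = 4960/45407 = 0.10923426.
Var(ȳ) = (1 − 0.10923426)·50270000/4960 = 0.89076574·10135.081 = 9027.9826.
SE(ȳ) = √(9027.9826) = 95.02.

95.02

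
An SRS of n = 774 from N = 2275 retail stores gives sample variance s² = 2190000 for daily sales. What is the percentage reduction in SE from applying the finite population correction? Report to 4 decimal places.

18.7731

f = n/N = 774/2275 = 0.34021978.
SE_no-fpc = √(s²/n) = 53.192644; SE_fpc = √((1−f)s²/n) = 43.206712.
Ratio = √(1−f) = 0.81226856. Reduction = 100·(1 − 0.81226856) = 18.7731%.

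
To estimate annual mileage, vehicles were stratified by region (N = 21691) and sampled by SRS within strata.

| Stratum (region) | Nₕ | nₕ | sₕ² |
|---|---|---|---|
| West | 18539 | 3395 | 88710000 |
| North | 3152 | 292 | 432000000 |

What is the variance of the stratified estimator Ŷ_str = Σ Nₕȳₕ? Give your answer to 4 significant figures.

2.067 × 10^13

Var(Ŷ_str) = Σₕ Nₕ²(1 − fₕ)sₕ²/nₕ.
West: 18539²·(1 − 3395/18539)·88710000/3395 = 7.3360065 × 10^12.
North: 3152²·(1 − 292/3152)·432000000/292 = 1.3336846 × 10^13.
Sum = 2.0672853 × 10^13.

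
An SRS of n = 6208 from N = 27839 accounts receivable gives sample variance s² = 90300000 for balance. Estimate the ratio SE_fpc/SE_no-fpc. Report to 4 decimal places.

0.8815

f = n/N = 6208/27839 = 0.22299652.
SE_no-fpc = √(s²/n) = 120.60575; SE_fpc = √((1−f)s²/n) = 106.31132.
Ratio = √(1−f) = 0.88147801.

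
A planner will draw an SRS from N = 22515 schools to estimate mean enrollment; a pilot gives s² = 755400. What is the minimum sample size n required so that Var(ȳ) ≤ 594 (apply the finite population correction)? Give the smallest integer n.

Without fpc, n₀ = s²/D = 755400/594 = 1271.7172.
With fpc, (1 − n/N)·s²/n ≤ D requires n ≥ n₀/(1 + n₀/N) = 1271.7172/(1 + 1271.7172/22515) = 1203.7270.
Rounding up, n = 1204.

1204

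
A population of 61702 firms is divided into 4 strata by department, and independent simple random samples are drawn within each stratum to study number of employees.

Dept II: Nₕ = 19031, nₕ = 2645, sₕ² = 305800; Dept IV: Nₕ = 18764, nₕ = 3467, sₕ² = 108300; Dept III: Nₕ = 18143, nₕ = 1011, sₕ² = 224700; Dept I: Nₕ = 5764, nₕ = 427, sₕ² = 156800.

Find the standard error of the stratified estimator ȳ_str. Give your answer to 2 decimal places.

Var(ȳ_str) = Σₕ Wₕ²(1 − fₕ)sₕ²/nₕ with Wₕ = Nₕ/N, N = 61702.
Dept II: Wₕ = 0.30843409; term = 0.30843409²·(1 − 0.13898376)·305800/2645 = 9.4699543.
Dept IV: Wₕ = 0.30410684; term = 0.30410684²·(1 − 0.18476871)·108300/3467 = 2.3550917.
Dept III: Wₕ = 0.29404233; term = 0.29404233²·(1 − 0.05572397)·224700/1011 = 18.145569.
Dept I: Wₕ = 0.09341675; term = 0.09341675²·(1 − 0.07408050)·156800/427 = 2.9671594.
Sum = 32.937774.
SE = √(32.937774) = 5.74.

5.74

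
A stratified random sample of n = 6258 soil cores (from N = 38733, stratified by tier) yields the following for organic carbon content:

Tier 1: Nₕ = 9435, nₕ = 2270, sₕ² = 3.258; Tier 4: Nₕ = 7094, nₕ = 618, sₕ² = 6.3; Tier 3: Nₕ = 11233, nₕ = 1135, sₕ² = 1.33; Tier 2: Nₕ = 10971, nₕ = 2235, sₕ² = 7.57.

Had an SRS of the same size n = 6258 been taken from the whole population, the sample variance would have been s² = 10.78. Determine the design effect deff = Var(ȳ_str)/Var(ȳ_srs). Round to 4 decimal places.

Var(ȳ_str) = Σ Wₕ²(1−fₕ)sₕ²/nₕ with Wₕ = Nₕ/38733:
  Tier 1: (9435/38733)²·(1−2270/9435)·3.258/2270 = 6.4672709 × 10^-5
  Tier 4: (7094/38733)²·(1−618/7094)·6.3/618 = 3.121676 × 10^-4
  Tier 3: (11233/38733)²·(1−1135/11233)·1.33/1135 = 8.8598146 × 10^-5
  Tier 2: (10971/38733)²·(1−2235/10971)·7.57/2235 = 2.1637891 × 10^-4
  → Var(ȳ_str) = 6.8181737 × 10^-4.
Var(ȳ_srs) = (1 − 6258/38733)·10.78/6258 = 0.0014442794.
deff = (6.8181737 × 10^-4) / 0.0014442794 = 0.4721.

0.4721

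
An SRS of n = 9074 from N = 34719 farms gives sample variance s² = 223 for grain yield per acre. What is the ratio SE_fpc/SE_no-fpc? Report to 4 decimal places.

f = n/N = 9074/34719 = 0.26135545.
SE_no-fpc = √(s²/n) = 0.15676642; SE_fpc = √((1−f)s²/n) = 0.13473201.
Ratio = √(1−f) = 0.85944432.

0.8594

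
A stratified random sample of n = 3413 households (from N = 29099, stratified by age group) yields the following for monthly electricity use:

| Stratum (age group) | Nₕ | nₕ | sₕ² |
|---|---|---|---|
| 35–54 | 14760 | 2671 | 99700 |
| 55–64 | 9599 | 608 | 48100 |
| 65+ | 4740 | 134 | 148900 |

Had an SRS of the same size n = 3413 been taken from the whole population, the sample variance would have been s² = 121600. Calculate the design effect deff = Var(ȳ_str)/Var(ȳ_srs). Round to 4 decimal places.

1.4175

Var(ȳ_str) = Σ Wₕ²(1−fₕ)sₕ²/nₕ with Wₕ = Nₕ/29099:
  35–54: (14760/29099)²·(1−2671/14760)·99700/2671 = 7.8657815
  55–64: (9599/29099)²·(1−608/9599)·48100/608 = 8.0634214
  65+: (4740/29099)²·(1−134/4740)·148900/134 = 28.650753
  → Var(ȳ_str) = 44.579956.
Var(ȳ_srs) = (1 − 3413/29099)·121600/3413 = 31.449642.
deff = 44.579956 / 31.449642 = 1.4175.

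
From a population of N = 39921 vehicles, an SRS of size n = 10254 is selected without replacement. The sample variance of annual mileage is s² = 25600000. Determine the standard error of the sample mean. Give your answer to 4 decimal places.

Under SRS without replacement, Var(ȳ) = (1 − f)·s²/n with f = n/N = 10254/39921 = 0.25685729.
Var(ȳ) = (1 − 0.25685729)·25600000/10254 = 0.74314271·2496.5867 = 1855.3202.
SE(ȳ) = √(1855.3202) = 43.0734.

43.0734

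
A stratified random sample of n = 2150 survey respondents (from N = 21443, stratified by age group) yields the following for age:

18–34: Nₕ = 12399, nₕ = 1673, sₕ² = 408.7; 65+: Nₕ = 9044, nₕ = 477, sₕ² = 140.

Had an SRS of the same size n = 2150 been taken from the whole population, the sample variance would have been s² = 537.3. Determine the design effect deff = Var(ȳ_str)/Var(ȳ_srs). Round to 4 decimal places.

Var(ȳ_str) = Σ Wₕ²(1−fₕ)sₕ²/nₕ with Wₕ = Nₕ/21443:
  18–34: (12399/21443)²·(1−1673/12399)·408.7/1673 = 0.070658117
  65+: (9044/21443)²·(1−477/9044)·140/477 = 0.049457013
  → Var(ȳ_str) = 0.12011513.
Var(ȳ_srs) = (1 − 2150/21443)·537.3/2150 = 0.22484985.
deff = 0.12011513 / 0.22484985 = 0.5342.

0.5342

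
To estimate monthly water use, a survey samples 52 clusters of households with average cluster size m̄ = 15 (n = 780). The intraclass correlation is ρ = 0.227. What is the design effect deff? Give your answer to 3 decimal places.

deff = 1 + (15 − 1)·0.227 = 1 + 3.178 = 4.178.

4.178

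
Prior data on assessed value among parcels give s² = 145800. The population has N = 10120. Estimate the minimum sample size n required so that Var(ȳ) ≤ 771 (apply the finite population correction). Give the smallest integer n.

186

Without fpc, n₀ = s²/D = 145800/771 = 189.1051.
With fpc, (1 − n/N)·s²/n ≤ D requires n ≥ n₀/(1 + n₀/N) = 189.1051/(1 + 189.1051/10120) = 185.6363.
Rounding up, n = 186.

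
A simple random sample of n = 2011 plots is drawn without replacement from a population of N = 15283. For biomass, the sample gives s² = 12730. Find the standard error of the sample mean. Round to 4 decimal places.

2.3446

Under SRS without replacement, Var(ȳ) = (1 − f)·s²/n with f = n/N = 2011/15283 = 0.13158411.
Var(ȳ) = (1 − 0.13158411)·12730/2011 = 0.86841589·6.330184 = 5.4972323.
SE(ȳ) = √(5.4972323) = 2.3446.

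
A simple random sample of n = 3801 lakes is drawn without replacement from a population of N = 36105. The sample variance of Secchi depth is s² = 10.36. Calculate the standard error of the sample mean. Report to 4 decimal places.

0.0494

Under SRS without replacement, Var(ȳ) = (1 − f)·s²/n with f = n/N = 3801/36105 = 0.10527628.
Var(ȳ) = (1 − 0.10527628)·10.36/3801 = 0.89472372·0.0027255985 = 0.0024386577.
SE(ȳ) = √(0.0024386577) = 0.0494.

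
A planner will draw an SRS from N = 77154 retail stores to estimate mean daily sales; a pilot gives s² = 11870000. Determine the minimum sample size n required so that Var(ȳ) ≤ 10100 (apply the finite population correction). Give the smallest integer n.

1158

Without fpc, n₀ = s²/D = 11870000/10100 = 1175.2475.
With fpc, (1 − n/N)·s²/n ≤ D requires n ≥ n₀/(1 + n₀/N) = 1175.2475/(1 + 1175.2475/77154) = 1157.6142.
Rounding up, n = 1158.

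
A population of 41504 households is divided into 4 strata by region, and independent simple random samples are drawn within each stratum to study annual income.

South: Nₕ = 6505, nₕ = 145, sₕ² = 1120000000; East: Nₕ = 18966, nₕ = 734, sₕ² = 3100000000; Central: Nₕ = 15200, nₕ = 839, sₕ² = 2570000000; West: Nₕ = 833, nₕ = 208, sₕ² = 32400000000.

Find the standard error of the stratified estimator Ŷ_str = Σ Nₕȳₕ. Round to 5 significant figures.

5.0296 × 10^7

Var(Ŷ_str) = Σₕ Nₕ²(1 − fₕ)sₕ²/nₕ.
South: 6505²·(1 − 145/6505)·1120000000/145 = 3.1956149 × 10^14.
East: 18966²·(1 − 734/18966)·3100000000/734 = 1.460413 × 10^15.
Central: 15200²·(1 − 839/15200)·2570000000/839 = 6.686509 × 10^14.
West: 833²·(1 − 208/833)·32400000000/208 = 8.1097356 × 10^13.
Sum = 2.5297227 × 10^15.
SE = √(2.5297227 × 10^15) = 5.0296 × 10^7.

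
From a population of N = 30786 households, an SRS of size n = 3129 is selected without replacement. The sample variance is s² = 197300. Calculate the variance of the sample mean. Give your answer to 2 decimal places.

56.65

Under SRS without replacement, Var(ȳ) = (1 − f)·s²/n with f = n/N = 3129/30786 = 0.10163711.
Var(ȳ) = (1 − 0.10163711)·197300/3129 = 0.89836289·63.055289 = 56.646532.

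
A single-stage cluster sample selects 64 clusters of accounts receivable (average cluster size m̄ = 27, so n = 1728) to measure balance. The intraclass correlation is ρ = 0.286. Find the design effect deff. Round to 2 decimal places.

deff = 1 + (27 − 1)·0.286 = 1 + 7.436 = 8.436.

8.44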